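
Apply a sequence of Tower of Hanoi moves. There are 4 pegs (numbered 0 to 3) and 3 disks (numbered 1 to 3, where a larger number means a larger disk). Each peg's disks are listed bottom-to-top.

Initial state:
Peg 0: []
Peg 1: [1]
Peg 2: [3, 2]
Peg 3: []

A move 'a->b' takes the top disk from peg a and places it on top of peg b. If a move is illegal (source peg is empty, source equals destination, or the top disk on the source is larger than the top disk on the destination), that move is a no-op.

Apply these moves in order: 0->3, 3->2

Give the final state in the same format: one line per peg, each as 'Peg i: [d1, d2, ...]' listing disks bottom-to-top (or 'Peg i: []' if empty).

After move 1 (0->3):
Peg 0: []
Peg 1: [1]
Peg 2: [3, 2]
Peg 3: []

After move 2 (3->2):
Peg 0: []
Peg 1: [1]
Peg 2: [3, 2]
Peg 3: []

Answer: Peg 0: []
Peg 1: [1]
Peg 2: [3, 2]
Peg 3: []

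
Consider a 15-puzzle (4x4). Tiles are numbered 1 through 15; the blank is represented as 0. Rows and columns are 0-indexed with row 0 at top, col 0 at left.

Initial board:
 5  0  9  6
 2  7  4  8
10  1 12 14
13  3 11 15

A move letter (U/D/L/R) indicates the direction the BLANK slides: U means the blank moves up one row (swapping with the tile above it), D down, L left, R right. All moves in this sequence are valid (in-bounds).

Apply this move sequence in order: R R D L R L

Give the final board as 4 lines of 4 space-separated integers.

After move 1 (R):
 5  9  0  6
 2  7  4  8
10  1 12 14
13  3 11 15

After move 2 (R):
 5  9  6  0
 2  7  4  8
10  1 12 14
13  3 11 15

After move 3 (D):
 5  9  6  8
 2  7  4  0
10  1 12 14
13  3 11 15

After move 4 (L):
 5  9  6  8
 2  7  0  4
10  1 12 14
13  3 11 15

After move 5 (R):
 5  9  6  8
 2  7  4  0
10  1 12 14
13  3 11 15

After move 6 (L):
 5  9  6  8
 2  7  0  4
10  1 12 14
13  3 11 15

Answer:  5  9  6  8
 2  7  0  4
10  1 12 14
13  3 11 15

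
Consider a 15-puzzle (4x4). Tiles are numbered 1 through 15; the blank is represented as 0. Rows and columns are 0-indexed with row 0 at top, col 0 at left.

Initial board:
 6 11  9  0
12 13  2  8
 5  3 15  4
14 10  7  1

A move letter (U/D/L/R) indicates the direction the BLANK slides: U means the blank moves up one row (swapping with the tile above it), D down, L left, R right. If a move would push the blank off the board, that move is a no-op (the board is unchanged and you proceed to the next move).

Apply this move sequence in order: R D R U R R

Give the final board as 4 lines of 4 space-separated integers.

After move 1 (R):
 6 11  9  0
12 13  2  8
 5  3 15  4
14 10  7  1

After move 2 (D):
 6 11  9  8
12 13  2  0
 5  3 15  4
14 10  7  1

After move 3 (R):
 6 11  9  8
12 13  2  0
 5  3 15  4
14 10  7  1

After move 4 (U):
 6 11  9  0
12 13  2  8
 5  3 15  4
14 10  7  1

After move 5 (R):
 6 11  9  0
12 13  2  8
 5  3 15  4
14 10  7  1

After move 6 (R):
 6 11  9  0
12 13  2  8
 5  3 15  4
14 10  7  1

Answer:  6 11  9  0
12 13  2  8
 5  3 15  4
14 10  7  1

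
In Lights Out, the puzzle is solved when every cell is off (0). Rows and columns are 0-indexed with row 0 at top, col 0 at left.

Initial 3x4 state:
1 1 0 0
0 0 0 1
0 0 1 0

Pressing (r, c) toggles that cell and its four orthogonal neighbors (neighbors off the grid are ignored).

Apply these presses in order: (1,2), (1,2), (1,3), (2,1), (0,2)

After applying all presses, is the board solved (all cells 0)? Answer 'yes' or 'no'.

After press 1 at (1,2):
1 1 1 0
0 1 1 0
0 0 0 0

After press 2 at (1,2):
1 1 0 0
0 0 0 1
0 0 1 0

After press 3 at (1,3):
1 1 0 1
0 0 1 0
0 0 1 1

After press 4 at (2,1):
1 1 0 1
0 1 1 0
1 1 0 1

After press 5 at (0,2):
1 0 1 0
0 1 0 0
1 1 0 1

Lights still on: 6

Answer: no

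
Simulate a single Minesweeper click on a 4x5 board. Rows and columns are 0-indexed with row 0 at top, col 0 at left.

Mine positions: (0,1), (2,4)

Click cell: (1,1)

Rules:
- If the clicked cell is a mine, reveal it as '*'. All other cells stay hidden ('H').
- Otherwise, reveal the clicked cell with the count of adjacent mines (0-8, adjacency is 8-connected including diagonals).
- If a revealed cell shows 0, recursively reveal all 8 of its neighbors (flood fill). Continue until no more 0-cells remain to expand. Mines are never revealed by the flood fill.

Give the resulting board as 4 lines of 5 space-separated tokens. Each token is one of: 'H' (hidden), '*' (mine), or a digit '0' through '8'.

H H H H H
H 1 H H H
H H H H H
H H H H H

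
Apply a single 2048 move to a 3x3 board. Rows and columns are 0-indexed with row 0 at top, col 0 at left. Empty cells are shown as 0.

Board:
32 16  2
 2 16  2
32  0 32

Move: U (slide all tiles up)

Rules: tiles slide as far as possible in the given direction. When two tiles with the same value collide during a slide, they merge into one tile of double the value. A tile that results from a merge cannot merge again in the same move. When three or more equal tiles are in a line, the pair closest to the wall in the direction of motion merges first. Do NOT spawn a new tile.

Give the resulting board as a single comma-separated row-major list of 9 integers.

Answer: 32, 32, 4, 2, 0, 32, 32, 0, 0

Derivation:
Slide up:
col 0: [32, 2, 32] -> [32, 2, 32]
col 1: [16, 16, 0] -> [32, 0, 0]
col 2: [2, 2, 32] -> [4, 32, 0]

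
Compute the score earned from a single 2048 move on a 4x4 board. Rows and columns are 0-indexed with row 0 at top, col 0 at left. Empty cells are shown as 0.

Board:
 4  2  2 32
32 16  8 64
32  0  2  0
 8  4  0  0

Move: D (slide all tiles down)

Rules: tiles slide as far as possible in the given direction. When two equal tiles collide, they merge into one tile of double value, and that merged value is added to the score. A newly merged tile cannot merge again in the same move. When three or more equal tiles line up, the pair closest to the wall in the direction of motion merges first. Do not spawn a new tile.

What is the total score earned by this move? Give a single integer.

Slide down:
col 0: [4, 32, 32, 8] -> [0, 4, 64, 8]  score +64 (running 64)
col 1: [2, 16, 0, 4] -> [0, 2, 16, 4]  score +0 (running 64)
col 2: [2, 8, 2, 0] -> [0, 2, 8, 2]  score +0 (running 64)
col 3: [32, 64, 0, 0] -> [0, 0, 32, 64]  score +0 (running 64)
Board after move:
 0  0  0  0
 4  2  2  0
64 16  8 32
 8  4  2 64

Answer: 64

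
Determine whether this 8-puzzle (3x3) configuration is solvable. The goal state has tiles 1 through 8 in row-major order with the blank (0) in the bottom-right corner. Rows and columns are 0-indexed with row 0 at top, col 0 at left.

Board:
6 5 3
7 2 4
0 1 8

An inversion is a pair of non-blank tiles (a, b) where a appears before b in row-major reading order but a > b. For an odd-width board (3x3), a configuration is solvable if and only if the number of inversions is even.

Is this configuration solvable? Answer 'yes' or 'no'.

Answer: yes

Derivation:
Inversions (pairs i<j in row-major order where tile[i] > tile[j] > 0): 16
16 is even, so the puzzle is solvable.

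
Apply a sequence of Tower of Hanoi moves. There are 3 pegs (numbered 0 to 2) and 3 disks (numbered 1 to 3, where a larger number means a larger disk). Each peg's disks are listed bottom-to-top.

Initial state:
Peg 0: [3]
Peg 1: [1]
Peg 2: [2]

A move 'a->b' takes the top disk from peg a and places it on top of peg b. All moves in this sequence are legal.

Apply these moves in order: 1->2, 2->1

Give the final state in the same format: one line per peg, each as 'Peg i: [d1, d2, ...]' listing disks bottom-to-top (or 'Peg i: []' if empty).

After move 1 (1->2):
Peg 0: [3]
Peg 1: []
Peg 2: [2, 1]

After move 2 (2->1):
Peg 0: [3]
Peg 1: [1]
Peg 2: [2]

Answer: Peg 0: [3]
Peg 1: [1]
Peg 2: [2]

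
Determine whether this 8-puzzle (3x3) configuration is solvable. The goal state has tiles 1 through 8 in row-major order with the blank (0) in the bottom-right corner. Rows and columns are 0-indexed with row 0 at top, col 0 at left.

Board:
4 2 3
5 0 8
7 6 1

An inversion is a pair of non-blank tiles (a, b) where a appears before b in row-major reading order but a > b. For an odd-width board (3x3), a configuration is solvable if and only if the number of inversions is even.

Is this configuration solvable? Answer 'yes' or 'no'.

Answer: yes

Derivation:
Inversions (pairs i<j in row-major order where tile[i] > tile[j] > 0): 12
12 is even, so the puzzle is solvable.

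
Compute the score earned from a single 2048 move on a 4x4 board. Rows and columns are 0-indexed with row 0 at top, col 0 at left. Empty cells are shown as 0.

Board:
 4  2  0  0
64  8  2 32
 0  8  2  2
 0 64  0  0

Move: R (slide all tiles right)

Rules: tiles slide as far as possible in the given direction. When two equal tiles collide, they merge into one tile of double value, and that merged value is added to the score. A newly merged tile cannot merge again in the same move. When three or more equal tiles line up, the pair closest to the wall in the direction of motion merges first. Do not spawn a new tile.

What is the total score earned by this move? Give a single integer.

Slide right:
row 0: [4, 2, 0, 0] -> [0, 0, 4, 2]  score +0 (running 0)
row 1: [64, 8, 2, 32] -> [64, 8, 2, 32]  score +0 (running 0)
row 2: [0, 8, 2, 2] -> [0, 0, 8, 4]  score +4 (running 4)
row 3: [0, 64, 0, 0] -> [0, 0, 0, 64]  score +0 (running 4)
Board after move:
 0  0  4  2
64  8  2 32
 0  0  8  4
 0  0  0 64

Answer: 4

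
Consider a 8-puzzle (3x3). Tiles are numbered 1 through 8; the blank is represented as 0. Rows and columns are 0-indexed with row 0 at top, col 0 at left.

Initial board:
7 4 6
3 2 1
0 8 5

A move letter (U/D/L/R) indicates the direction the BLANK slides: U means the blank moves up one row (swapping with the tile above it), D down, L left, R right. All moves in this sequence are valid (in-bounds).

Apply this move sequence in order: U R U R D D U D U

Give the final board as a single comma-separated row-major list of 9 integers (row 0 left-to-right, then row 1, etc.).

Answer: 7, 6, 1, 2, 4, 0, 3, 8, 5

Derivation:
After move 1 (U):
7 4 6
0 2 1
3 8 5

After move 2 (R):
7 4 6
2 0 1
3 8 5

After move 3 (U):
7 0 6
2 4 1
3 8 5

After move 4 (R):
7 6 0
2 4 1
3 8 5

After move 5 (D):
7 6 1
2 4 0
3 8 5

After move 6 (D):
7 6 1
2 4 5
3 8 0

After move 7 (U):
7 6 1
2 4 0
3 8 5

After move 8 (D):
7 6 1
2 4 5
3 8 0

After move 9 (U):
7 6 1
2 4 0
3 8 5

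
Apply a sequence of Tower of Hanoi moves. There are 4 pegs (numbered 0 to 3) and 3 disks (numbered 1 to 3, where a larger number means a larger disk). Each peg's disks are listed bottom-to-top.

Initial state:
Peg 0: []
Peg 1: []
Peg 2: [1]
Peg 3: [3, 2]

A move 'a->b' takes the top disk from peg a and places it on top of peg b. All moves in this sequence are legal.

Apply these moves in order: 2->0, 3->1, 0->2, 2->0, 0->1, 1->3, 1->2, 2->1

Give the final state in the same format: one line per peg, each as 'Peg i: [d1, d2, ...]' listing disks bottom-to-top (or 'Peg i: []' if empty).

After move 1 (2->0):
Peg 0: [1]
Peg 1: []
Peg 2: []
Peg 3: [3, 2]

After move 2 (3->1):
Peg 0: [1]
Peg 1: [2]
Peg 2: []
Peg 3: [3]

After move 3 (0->2):
Peg 0: []
Peg 1: [2]
Peg 2: [1]
Peg 3: [3]

After move 4 (2->0):
Peg 0: [1]
Peg 1: [2]
Peg 2: []
Peg 3: [3]

After move 5 (0->1):
Peg 0: []
Peg 1: [2, 1]
Peg 2: []
Peg 3: [3]

After move 6 (1->3):
Peg 0: []
Peg 1: [2]
Peg 2: []
Peg 3: [3, 1]

After move 7 (1->2):
Peg 0: []
Peg 1: []
Peg 2: [2]
Peg 3: [3, 1]

After move 8 (2->1):
Peg 0: []
Peg 1: [2]
Peg 2: []
Peg 3: [3, 1]

Answer: Peg 0: []
Peg 1: [2]
Peg 2: []
Peg 3: [3, 1]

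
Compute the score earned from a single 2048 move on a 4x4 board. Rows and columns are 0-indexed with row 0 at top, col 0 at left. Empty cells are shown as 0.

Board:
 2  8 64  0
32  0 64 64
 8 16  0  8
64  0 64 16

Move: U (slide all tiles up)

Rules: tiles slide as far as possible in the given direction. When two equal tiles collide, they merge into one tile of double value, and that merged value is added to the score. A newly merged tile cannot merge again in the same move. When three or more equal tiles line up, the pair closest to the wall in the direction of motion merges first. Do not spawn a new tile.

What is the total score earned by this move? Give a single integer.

Slide up:
col 0: [2, 32, 8, 64] -> [2, 32, 8, 64]  score +0 (running 0)
col 1: [8, 0, 16, 0] -> [8, 16, 0, 0]  score +0 (running 0)
col 2: [64, 64, 0, 64] -> [128, 64, 0, 0]  score +128 (running 128)
col 3: [0, 64, 8, 16] -> [64, 8, 16, 0]  score +0 (running 128)
Board after move:
  2   8 128  64
 32  16  64   8
  8   0   0  16
 64   0   0   0

Answer: 128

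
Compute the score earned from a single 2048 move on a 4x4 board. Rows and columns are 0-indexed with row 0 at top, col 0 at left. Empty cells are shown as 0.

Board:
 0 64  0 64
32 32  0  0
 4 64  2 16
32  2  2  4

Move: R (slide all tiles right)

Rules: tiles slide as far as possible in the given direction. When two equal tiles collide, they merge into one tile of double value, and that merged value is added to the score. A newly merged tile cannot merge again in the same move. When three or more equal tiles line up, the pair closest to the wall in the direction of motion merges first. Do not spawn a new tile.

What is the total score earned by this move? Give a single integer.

Slide right:
row 0: [0, 64, 0, 64] -> [0, 0, 0, 128]  score +128 (running 128)
row 1: [32, 32, 0, 0] -> [0, 0, 0, 64]  score +64 (running 192)
row 2: [4, 64, 2, 16] -> [4, 64, 2, 16]  score +0 (running 192)
row 3: [32, 2, 2, 4] -> [0, 32, 4, 4]  score +4 (running 196)
Board after move:
  0   0   0 128
  0   0   0  64
  4  64   2  16
  0  32   4   4

Answer: 196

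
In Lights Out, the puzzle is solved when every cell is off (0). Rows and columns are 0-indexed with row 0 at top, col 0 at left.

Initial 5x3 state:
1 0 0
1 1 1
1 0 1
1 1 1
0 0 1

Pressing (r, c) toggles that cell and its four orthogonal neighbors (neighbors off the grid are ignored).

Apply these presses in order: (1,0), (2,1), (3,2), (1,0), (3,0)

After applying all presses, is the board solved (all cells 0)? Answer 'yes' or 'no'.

After press 1 at (1,0):
0 0 0
0 0 1
0 0 1
1 1 1
0 0 1

After press 2 at (2,1):
0 0 0
0 1 1
1 1 0
1 0 1
0 0 1

After press 3 at (3,2):
0 0 0
0 1 1
1 1 1
1 1 0
0 0 0

After press 4 at (1,0):
1 0 0
1 0 1
0 1 1
1 1 0
0 0 0

After press 5 at (3,0):
1 0 0
1 0 1
1 1 1
0 0 0
1 0 0

Lights still on: 7

Answer: no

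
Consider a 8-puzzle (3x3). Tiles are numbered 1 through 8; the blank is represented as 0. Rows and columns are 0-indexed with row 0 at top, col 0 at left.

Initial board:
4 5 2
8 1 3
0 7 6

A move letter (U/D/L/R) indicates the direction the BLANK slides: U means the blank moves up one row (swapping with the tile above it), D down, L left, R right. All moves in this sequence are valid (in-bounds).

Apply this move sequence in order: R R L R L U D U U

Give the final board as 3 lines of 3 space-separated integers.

After move 1 (R):
4 5 2
8 1 3
7 0 6

After move 2 (R):
4 5 2
8 1 3
7 6 0

After move 3 (L):
4 5 2
8 1 3
7 0 6

After move 4 (R):
4 5 2
8 1 3
7 6 0

After move 5 (L):
4 5 2
8 1 3
7 0 6

After move 6 (U):
4 5 2
8 0 3
7 1 6

After move 7 (D):
4 5 2
8 1 3
7 0 6

After move 8 (U):
4 5 2
8 0 3
7 1 6

After move 9 (U):
4 0 2
8 5 3
7 1 6

Answer: 4 0 2
8 5 3
7 1 6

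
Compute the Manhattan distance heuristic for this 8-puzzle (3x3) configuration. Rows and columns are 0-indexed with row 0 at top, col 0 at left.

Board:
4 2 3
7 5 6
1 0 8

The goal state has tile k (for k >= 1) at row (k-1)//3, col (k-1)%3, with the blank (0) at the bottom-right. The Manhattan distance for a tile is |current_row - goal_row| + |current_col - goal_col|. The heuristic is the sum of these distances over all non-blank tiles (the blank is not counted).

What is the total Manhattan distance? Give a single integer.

Answer: 5

Derivation:
Tile 4: at (0,0), goal (1,0), distance |0-1|+|0-0| = 1
Tile 2: at (0,1), goal (0,1), distance |0-0|+|1-1| = 0
Tile 3: at (0,2), goal (0,2), distance |0-0|+|2-2| = 0
Tile 7: at (1,0), goal (2,0), distance |1-2|+|0-0| = 1
Tile 5: at (1,1), goal (1,1), distance |1-1|+|1-1| = 0
Tile 6: at (1,2), goal (1,2), distance |1-1|+|2-2| = 0
Tile 1: at (2,0), goal (0,0), distance |2-0|+|0-0| = 2
Tile 8: at (2,2), goal (2,1), distance |2-2|+|2-1| = 1
Sum: 1 + 0 + 0 + 1 + 0 + 0 + 2 + 1 = 5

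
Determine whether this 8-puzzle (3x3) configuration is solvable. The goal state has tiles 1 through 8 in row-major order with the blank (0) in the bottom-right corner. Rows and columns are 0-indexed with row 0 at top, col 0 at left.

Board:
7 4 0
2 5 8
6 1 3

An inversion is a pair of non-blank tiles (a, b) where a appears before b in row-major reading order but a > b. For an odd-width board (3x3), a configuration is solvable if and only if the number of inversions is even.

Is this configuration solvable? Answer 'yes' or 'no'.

Answer: no

Derivation:
Inversions (pairs i<j in row-major order where tile[i] > tile[j] > 0): 17
17 is odd, so the puzzle is not solvable.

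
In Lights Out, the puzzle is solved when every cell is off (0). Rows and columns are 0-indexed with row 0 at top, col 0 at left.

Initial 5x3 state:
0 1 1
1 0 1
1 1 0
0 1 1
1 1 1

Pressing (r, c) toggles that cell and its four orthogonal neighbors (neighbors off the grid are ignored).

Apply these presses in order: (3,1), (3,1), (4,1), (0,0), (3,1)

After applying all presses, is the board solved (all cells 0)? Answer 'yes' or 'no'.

After press 1 at (3,1):
0 1 1
1 0 1
1 0 0
1 0 0
1 0 1

After press 2 at (3,1):
0 1 1
1 0 1
1 1 0
0 1 1
1 1 1

After press 3 at (4,1):
0 1 1
1 0 1
1 1 0
0 0 1
0 0 0

After press 4 at (0,0):
1 0 1
0 0 1
1 1 0
0 0 1
0 0 0

After press 5 at (3,1):
1 0 1
0 0 1
1 0 0
1 1 0
0 1 0

Lights still on: 7

Answer: no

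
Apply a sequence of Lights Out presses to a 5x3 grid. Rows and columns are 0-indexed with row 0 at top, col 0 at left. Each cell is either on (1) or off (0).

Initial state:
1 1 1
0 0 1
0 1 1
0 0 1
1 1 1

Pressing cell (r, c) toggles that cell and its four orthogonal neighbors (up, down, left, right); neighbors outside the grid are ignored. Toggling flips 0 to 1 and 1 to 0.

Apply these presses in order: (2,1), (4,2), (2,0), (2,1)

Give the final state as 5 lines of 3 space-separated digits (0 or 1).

After press 1 at (2,1):
1 1 1
0 1 1
1 0 0
0 1 1
1 1 1

After press 2 at (4,2):
1 1 1
0 1 1
1 0 0
0 1 0
1 0 0

After press 3 at (2,0):
1 1 1
1 1 1
0 1 0
1 1 0
1 0 0

After press 4 at (2,1):
1 1 1
1 0 1
1 0 1
1 0 0
1 0 0

Answer: 1 1 1
1 0 1
1 0 1
1 0 0
1 0 0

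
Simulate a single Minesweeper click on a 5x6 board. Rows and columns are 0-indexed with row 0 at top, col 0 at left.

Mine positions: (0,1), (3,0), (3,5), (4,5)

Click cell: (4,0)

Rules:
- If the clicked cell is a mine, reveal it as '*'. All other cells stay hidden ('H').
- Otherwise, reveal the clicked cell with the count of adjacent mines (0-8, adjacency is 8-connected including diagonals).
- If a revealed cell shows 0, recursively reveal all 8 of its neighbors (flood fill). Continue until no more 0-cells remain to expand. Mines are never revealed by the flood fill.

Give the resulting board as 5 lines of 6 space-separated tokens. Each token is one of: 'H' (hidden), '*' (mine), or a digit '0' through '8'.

H H H H H H
H H H H H H
H H H H H H
H H H H H H
1 H H H H H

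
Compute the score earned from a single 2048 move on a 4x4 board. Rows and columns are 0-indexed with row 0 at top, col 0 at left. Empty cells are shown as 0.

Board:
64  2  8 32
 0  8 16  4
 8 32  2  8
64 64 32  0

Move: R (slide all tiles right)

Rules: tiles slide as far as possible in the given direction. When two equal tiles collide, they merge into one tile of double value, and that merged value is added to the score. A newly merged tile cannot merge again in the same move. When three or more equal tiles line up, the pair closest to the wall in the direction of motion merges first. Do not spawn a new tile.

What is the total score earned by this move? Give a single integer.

Answer: 128

Derivation:
Slide right:
row 0: [64, 2, 8, 32] -> [64, 2, 8, 32]  score +0 (running 0)
row 1: [0, 8, 16, 4] -> [0, 8, 16, 4]  score +0 (running 0)
row 2: [8, 32, 2, 8] -> [8, 32, 2, 8]  score +0 (running 0)
row 3: [64, 64, 32, 0] -> [0, 0, 128, 32]  score +128 (running 128)
Board after move:
 64   2   8  32
  0   8  16   4
  8  32   2   8
  0   0 128  32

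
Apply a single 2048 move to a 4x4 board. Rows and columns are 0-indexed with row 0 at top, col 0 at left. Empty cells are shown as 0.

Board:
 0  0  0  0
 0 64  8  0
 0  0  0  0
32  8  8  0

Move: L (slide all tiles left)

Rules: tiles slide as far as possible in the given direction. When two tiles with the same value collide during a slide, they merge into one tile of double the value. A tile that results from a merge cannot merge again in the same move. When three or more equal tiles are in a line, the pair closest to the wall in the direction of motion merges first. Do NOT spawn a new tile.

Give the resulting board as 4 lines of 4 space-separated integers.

Answer:  0  0  0  0
64  8  0  0
 0  0  0  0
32 16  0  0

Derivation:
Slide left:
row 0: [0, 0, 0, 0] -> [0, 0, 0, 0]
row 1: [0, 64, 8, 0] -> [64, 8, 0, 0]
row 2: [0, 0, 0, 0] -> [0, 0, 0, 0]
row 3: [32, 8, 8, 0] -> [32, 16, 0, 0]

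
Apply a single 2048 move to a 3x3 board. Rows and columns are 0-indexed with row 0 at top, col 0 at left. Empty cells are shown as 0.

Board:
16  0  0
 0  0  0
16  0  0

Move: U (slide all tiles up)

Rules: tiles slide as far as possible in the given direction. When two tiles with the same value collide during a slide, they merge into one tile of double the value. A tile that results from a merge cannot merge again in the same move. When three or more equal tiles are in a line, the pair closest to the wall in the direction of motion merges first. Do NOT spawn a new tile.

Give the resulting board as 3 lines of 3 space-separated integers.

Answer: 32  0  0
 0  0  0
 0  0  0

Derivation:
Slide up:
col 0: [16, 0, 16] -> [32, 0, 0]
col 1: [0, 0, 0] -> [0, 0, 0]
col 2: [0, 0, 0] -> [0, 0, 0]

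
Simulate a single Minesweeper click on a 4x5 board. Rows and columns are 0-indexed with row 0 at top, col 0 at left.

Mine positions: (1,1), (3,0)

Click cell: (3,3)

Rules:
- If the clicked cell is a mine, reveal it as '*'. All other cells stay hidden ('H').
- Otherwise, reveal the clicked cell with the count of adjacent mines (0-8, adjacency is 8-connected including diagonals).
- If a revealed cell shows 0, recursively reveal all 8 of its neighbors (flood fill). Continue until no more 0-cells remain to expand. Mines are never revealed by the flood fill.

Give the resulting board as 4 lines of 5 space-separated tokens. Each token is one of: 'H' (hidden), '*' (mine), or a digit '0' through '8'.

H H 1 0 0
H H 1 0 0
H 2 1 0 0
H 1 0 0 0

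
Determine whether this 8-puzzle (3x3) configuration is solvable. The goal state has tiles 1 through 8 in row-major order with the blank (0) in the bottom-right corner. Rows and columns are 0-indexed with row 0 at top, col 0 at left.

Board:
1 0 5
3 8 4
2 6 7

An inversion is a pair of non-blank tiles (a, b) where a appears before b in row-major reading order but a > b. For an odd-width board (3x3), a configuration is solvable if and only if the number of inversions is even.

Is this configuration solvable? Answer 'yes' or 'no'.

Inversions (pairs i<j in row-major order where tile[i] > tile[j] > 0): 9
9 is odd, so the puzzle is not solvable.

Answer: no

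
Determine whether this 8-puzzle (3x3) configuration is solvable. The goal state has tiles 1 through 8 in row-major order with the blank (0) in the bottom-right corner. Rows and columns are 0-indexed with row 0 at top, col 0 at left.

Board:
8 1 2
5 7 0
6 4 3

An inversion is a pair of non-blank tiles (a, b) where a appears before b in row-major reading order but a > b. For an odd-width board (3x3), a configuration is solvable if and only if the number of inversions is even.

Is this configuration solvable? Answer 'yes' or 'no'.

Answer: no

Derivation:
Inversions (pairs i<j in row-major order where tile[i] > tile[j] > 0): 15
15 is odd, so the puzzle is not solvable.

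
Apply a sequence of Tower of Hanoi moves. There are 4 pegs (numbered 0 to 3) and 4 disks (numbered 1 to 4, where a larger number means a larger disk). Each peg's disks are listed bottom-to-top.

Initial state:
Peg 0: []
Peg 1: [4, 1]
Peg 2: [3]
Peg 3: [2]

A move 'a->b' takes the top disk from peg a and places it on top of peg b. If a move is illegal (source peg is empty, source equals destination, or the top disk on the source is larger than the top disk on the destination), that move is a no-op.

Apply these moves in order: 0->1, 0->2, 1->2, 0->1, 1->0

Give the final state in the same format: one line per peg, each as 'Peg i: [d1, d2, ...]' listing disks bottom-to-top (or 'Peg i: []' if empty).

After move 1 (0->1):
Peg 0: []
Peg 1: [4, 1]
Peg 2: [3]
Peg 3: [2]

After move 2 (0->2):
Peg 0: []
Peg 1: [4, 1]
Peg 2: [3]
Peg 3: [2]

After move 3 (1->2):
Peg 0: []
Peg 1: [4]
Peg 2: [3, 1]
Peg 3: [2]

After move 4 (0->1):
Peg 0: []
Peg 1: [4]
Peg 2: [3, 1]
Peg 3: [2]

After move 5 (1->0):
Peg 0: [4]
Peg 1: []
Peg 2: [3, 1]
Peg 3: [2]

Answer: Peg 0: [4]
Peg 1: []
Peg 2: [3, 1]
Peg 3: [2]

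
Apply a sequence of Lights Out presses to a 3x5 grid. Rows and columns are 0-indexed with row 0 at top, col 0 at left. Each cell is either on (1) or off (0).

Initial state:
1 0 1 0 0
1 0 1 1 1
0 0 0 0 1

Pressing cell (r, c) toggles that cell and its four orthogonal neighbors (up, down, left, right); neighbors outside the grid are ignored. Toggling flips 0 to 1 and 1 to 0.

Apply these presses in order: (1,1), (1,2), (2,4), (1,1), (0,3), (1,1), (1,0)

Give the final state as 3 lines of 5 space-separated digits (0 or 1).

After press 1 at (1,1):
1 1 1 0 0
0 1 0 1 1
0 1 0 0 1

After press 2 at (1,2):
1 1 0 0 0
0 0 1 0 1
0 1 1 0 1

After press 3 at (2,4):
1 1 0 0 0
0 0 1 0 0
0 1 1 1 0

After press 4 at (1,1):
1 0 0 0 0
1 1 0 0 0
0 0 1 1 0

After press 5 at (0,3):
1 0 1 1 1
1 1 0 1 0
0 0 1 1 0

After press 6 at (1,1):
1 1 1 1 1
0 0 1 1 0
0 1 1 1 0

After press 7 at (1,0):
0 1 1 1 1
1 1 1 1 0
1 1 1 1 0

Answer: 0 1 1 1 1
1 1 1 1 0
1 1 1 1 0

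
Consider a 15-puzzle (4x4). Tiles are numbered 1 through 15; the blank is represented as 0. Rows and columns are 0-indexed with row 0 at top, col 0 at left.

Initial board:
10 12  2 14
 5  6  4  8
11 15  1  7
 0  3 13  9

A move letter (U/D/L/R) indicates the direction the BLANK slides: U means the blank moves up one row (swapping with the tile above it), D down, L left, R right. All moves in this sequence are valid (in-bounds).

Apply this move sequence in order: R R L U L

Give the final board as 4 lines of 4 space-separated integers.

After move 1 (R):
10 12  2 14
 5  6  4  8
11 15  1  7
 3  0 13  9

After move 2 (R):
10 12  2 14
 5  6  4  8
11 15  1  7
 3 13  0  9

After move 3 (L):
10 12  2 14
 5  6  4  8
11 15  1  7
 3  0 13  9

After move 4 (U):
10 12  2 14
 5  6  4  8
11  0  1  7
 3 15 13  9

After move 5 (L):
10 12  2 14
 5  6  4  8
 0 11  1  7
 3 15 13  9

Answer: 10 12  2 14
 5  6  4  8
 0 11  1  7
 3 15 13  9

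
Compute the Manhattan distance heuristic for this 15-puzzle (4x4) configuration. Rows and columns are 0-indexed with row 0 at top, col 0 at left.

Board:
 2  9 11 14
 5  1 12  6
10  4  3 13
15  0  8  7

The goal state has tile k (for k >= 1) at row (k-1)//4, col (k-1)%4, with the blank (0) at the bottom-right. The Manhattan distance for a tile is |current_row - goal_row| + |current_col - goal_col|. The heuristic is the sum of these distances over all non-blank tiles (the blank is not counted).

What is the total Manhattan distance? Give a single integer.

Answer: 36

Derivation:
Tile 2: (0,0)->(0,1) = 1
Tile 9: (0,1)->(2,0) = 3
Tile 11: (0,2)->(2,2) = 2
Tile 14: (0,3)->(3,1) = 5
Tile 5: (1,0)->(1,0) = 0
Tile 1: (1,1)->(0,0) = 2
Tile 12: (1,2)->(2,3) = 2
Tile 6: (1,3)->(1,1) = 2
Tile 10: (2,0)->(2,1) = 1
Tile 4: (2,1)->(0,3) = 4
Tile 3: (2,2)->(0,2) = 2
Tile 13: (2,3)->(3,0) = 4
Tile 15: (3,0)->(3,2) = 2
Tile 8: (3,2)->(1,3) = 3
Tile 7: (3,3)->(1,2) = 3
Sum: 1 + 3 + 2 + 5 + 0 + 2 + 2 + 2 + 1 + 4 + 2 + 4 + 2 + 3 + 3 = 36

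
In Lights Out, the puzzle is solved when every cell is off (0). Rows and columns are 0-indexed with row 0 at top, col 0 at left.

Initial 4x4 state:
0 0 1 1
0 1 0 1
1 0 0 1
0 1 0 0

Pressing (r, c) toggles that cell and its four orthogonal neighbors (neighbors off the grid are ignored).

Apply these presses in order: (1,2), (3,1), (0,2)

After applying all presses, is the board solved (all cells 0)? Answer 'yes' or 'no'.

After press 1 at (1,2):
0 0 0 1
0 0 1 0
1 0 1 1
0 1 0 0

After press 2 at (3,1):
0 0 0 1
0 0 1 0
1 1 1 1
1 0 1 0

After press 3 at (0,2):
0 1 1 0
0 0 0 0
1 1 1 1
1 0 1 0

Lights still on: 8

Answer: no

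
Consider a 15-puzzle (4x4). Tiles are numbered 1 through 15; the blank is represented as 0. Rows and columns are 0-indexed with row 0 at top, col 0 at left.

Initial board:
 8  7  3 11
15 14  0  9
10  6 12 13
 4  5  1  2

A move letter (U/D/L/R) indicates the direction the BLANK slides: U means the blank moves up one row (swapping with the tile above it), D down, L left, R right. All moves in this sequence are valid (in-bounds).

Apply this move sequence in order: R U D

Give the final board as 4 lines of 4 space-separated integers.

Answer:  8  7  3 11
15 14  9  0
10  6 12 13
 4  5  1  2

Derivation:
After move 1 (R):
 8  7  3 11
15 14  9  0
10  6 12 13
 4  5  1  2

After move 2 (U):
 8  7  3  0
15 14  9 11
10  6 12 13
 4  5  1  2

After move 3 (D):
 8  7  3 11
15 14  9  0
10  6 12 13
 4  5  1  2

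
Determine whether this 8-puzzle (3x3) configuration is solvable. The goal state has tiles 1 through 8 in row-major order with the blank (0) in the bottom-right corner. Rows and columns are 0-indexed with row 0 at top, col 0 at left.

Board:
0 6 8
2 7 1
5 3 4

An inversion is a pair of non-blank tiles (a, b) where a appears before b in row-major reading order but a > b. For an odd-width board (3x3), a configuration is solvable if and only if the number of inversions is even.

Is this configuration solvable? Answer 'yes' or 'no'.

Inversions (pairs i<j in row-major order where tile[i] > tile[j] > 0): 18
18 is even, so the puzzle is solvable.

Answer: yes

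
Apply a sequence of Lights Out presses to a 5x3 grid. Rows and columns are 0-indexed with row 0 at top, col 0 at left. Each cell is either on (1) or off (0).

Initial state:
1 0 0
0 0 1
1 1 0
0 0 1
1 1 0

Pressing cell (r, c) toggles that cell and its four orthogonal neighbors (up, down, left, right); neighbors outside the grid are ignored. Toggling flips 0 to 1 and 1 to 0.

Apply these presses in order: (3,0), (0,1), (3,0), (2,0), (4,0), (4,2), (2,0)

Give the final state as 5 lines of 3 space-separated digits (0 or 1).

After press 1 at (3,0):
1 0 0
0 0 1
0 1 0
1 1 1
0 1 0

After press 2 at (0,1):
0 1 1
0 1 1
0 1 0
1 1 1
0 1 0

After press 3 at (3,0):
0 1 1
0 1 1
1 1 0
0 0 1
1 1 0

After press 4 at (2,0):
0 1 1
1 1 1
0 0 0
1 0 1
1 1 0

After press 5 at (4,0):
0 1 1
1 1 1
0 0 0
0 0 1
0 0 0

After press 6 at (4,2):
0 1 1
1 1 1
0 0 0
0 0 0
0 1 1

After press 7 at (2,0):
0 1 1
0 1 1
1 1 0
1 0 0
0 1 1

Answer: 0 1 1
0 1 1
1 1 0
1 0 0
0 1 1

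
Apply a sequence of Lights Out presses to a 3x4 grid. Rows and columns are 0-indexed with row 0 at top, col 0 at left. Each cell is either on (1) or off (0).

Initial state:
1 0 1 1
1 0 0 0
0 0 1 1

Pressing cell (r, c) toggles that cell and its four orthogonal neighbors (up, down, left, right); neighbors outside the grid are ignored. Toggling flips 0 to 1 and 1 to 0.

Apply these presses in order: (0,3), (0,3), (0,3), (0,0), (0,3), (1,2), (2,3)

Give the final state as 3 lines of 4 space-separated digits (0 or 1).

Answer: 0 1 0 1
0 1 1 0
0 0 1 0

Derivation:
After press 1 at (0,3):
1 0 0 0
1 0 0 1
0 0 1 1

After press 2 at (0,3):
1 0 1 1
1 0 0 0
0 0 1 1

After press 3 at (0,3):
1 0 0 0
1 0 0 1
0 0 1 1

After press 4 at (0,0):
0 1 0 0
0 0 0 1
0 0 1 1

After press 5 at (0,3):
0 1 1 1
0 0 0 0
0 0 1 1

After press 6 at (1,2):
0 1 0 1
0 1 1 1
0 0 0 1

After press 7 at (2,3):
0 1 0 1
0 1 1 0
0 0 1 0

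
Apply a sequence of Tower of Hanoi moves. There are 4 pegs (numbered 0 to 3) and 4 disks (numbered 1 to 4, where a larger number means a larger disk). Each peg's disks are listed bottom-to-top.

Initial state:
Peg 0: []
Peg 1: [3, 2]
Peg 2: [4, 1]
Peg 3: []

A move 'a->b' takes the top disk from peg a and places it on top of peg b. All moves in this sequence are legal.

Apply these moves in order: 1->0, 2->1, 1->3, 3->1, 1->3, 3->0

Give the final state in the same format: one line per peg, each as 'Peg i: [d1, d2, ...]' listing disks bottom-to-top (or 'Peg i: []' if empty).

After move 1 (1->0):
Peg 0: [2]
Peg 1: [3]
Peg 2: [4, 1]
Peg 3: []

After move 2 (2->1):
Peg 0: [2]
Peg 1: [3, 1]
Peg 2: [4]
Peg 3: []

After move 3 (1->3):
Peg 0: [2]
Peg 1: [3]
Peg 2: [4]
Peg 3: [1]

After move 4 (3->1):
Peg 0: [2]
Peg 1: [3, 1]
Peg 2: [4]
Peg 3: []

After move 5 (1->3):
Peg 0: [2]
Peg 1: [3]
Peg 2: [4]
Peg 3: [1]

After move 6 (3->0):
Peg 0: [2, 1]
Peg 1: [3]
Peg 2: [4]
Peg 3: []

Answer: Peg 0: [2, 1]
Peg 1: [3]
Peg 2: [4]
Peg 3: []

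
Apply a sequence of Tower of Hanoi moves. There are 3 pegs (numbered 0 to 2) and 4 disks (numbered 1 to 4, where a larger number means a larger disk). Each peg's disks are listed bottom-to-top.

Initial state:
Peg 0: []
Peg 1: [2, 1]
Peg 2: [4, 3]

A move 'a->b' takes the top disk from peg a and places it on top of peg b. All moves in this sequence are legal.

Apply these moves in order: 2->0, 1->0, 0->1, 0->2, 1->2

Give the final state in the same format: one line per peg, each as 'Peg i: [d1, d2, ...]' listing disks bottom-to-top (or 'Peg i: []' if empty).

After move 1 (2->0):
Peg 0: [3]
Peg 1: [2, 1]
Peg 2: [4]

After move 2 (1->0):
Peg 0: [3, 1]
Peg 1: [2]
Peg 2: [4]

After move 3 (0->1):
Peg 0: [3]
Peg 1: [2, 1]
Peg 2: [4]

After move 4 (0->2):
Peg 0: []
Peg 1: [2, 1]
Peg 2: [4, 3]

After move 5 (1->2):
Peg 0: []
Peg 1: [2]
Peg 2: [4, 3, 1]

Answer: Peg 0: []
Peg 1: [2]
Peg 2: [4, 3, 1]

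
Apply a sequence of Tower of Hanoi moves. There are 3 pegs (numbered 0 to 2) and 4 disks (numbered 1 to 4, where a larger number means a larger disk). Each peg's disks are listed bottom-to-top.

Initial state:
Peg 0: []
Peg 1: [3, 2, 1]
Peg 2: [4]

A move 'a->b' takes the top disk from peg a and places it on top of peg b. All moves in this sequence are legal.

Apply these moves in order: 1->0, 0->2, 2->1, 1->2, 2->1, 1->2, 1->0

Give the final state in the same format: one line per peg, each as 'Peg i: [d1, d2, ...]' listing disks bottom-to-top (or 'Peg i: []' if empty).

After move 1 (1->0):
Peg 0: [1]
Peg 1: [3, 2]
Peg 2: [4]

After move 2 (0->2):
Peg 0: []
Peg 1: [3, 2]
Peg 2: [4, 1]

After move 3 (2->1):
Peg 0: []
Peg 1: [3, 2, 1]
Peg 2: [4]

After move 4 (1->2):
Peg 0: []
Peg 1: [3, 2]
Peg 2: [4, 1]

After move 5 (2->1):
Peg 0: []
Peg 1: [3, 2, 1]
Peg 2: [4]

After move 6 (1->2):
Peg 0: []
Peg 1: [3, 2]
Peg 2: [4, 1]

After move 7 (1->0):
Peg 0: [2]
Peg 1: [3]
Peg 2: [4, 1]

Answer: Peg 0: [2]
Peg 1: [3]
Peg 2: [4, 1]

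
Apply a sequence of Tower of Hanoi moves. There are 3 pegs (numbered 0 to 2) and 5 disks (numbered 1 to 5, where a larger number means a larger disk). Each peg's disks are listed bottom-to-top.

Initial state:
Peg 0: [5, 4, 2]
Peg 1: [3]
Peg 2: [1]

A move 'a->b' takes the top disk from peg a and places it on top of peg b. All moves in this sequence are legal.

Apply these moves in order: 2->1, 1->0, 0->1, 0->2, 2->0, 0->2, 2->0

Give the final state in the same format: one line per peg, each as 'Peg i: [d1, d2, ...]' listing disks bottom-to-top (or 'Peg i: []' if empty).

Answer: Peg 0: [5, 4, 2]
Peg 1: [3, 1]
Peg 2: []

Derivation:
After move 1 (2->1):
Peg 0: [5, 4, 2]
Peg 1: [3, 1]
Peg 2: []

After move 2 (1->0):
Peg 0: [5, 4, 2, 1]
Peg 1: [3]
Peg 2: []

After move 3 (0->1):
Peg 0: [5, 4, 2]
Peg 1: [3, 1]
Peg 2: []

After move 4 (0->2):
Peg 0: [5, 4]
Peg 1: [3, 1]
Peg 2: [2]

After move 5 (2->0):
Peg 0: [5, 4, 2]
Peg 1: [3, 1]
Peg 2: []

After move 6 (0->2):
Peg 0: [5, 4]
Peg 1: [3, 1]
Peg 2: [2]

After move 7 (2->0):
Peg 0: [5, 4, 2]
Peg 1: [3, 1]
Peg 2: []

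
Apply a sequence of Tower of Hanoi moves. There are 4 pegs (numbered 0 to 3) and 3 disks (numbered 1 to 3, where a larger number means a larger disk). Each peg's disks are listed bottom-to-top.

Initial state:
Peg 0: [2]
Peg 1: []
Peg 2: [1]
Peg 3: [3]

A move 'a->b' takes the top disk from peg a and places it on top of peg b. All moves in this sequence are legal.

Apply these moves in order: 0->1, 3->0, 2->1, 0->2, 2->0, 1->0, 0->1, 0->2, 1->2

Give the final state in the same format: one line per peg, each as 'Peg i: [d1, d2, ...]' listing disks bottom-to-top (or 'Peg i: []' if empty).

After move 1 (0->1):
Peg 0: []
Peg 1: [2]
Peg 2: [1]
Peg 3: [3]

After move 2 (3->0):
Peg 0: [3]
Peg 1: [2]
Peg 2: [1]
Peg 3: []

After move 3 (2->1):
Peg 0: [3]
Peg 1: [2, 1]
Peg 2: []
Peg 3: []

After move 4 (0->2):
Peg 0: []
Peg 1: [2, 1]
Peg 2: [3]
Peg 3: []

After move 5 (2->0):
Peg 0: [3]
Peg 1: [2, 1]
Peg 2: []
Peg 3: []

After move 6 (1->0):
Peg 0: [3, 1]
Peg 1: [2]
Peg 2: []
Peg 3: []

After move 7 (0->1):
Peg 0: [3]
Peg 1: [2, 1]
Peg 2: []
Peg 3: []

After move 8 (0->2):
Peg 0: []
Peg 1: [2, 1]
Peg 2: [3]
Peg 3: []

After move 9 (1->2):
Peg 0: []
Peg 1: [2]
Peg 2: [3, 1]
Peg 3: []

Answer: Peg 0: []
Peg 1: [2]
Peg 2: [3, 1]
Peg 3: []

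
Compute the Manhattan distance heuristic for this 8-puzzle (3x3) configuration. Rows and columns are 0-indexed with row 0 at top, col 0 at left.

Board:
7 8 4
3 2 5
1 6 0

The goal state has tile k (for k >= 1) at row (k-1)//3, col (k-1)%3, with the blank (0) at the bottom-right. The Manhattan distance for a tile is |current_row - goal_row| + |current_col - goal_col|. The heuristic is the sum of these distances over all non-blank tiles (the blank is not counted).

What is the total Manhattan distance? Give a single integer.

Tile 7: at (0,0), goal (2,0), distance |0-2|+|0-0| = 2
Tile 8: at (0,1), goal (2,1), distance |0-2|+|1-1| = 2
Tile 4: at (0,2), goal (1,0), distance |0-1|+|2-0| = 3
Tile 3: at (1,0), goal (0,2), distance |1-0|+|0-2| = 3
Tile 2: at (1,1), goal (0,1), distance |1-0|+|1-1| = 1
Tile 5: at (1,2), goal (1,1), distance |1-1|+|2-1| = 1
Tile 1: at (2,0), goal (0,0), distance |2-0|+|0-0| = 2
Tile 6: at (2,1), goal (1,2), distance |2-1|+|1-2| = 2
Sum: 2 + 2 + 3 + 3 + 1 + 1 + 2 + 2 = 16

Answer: 16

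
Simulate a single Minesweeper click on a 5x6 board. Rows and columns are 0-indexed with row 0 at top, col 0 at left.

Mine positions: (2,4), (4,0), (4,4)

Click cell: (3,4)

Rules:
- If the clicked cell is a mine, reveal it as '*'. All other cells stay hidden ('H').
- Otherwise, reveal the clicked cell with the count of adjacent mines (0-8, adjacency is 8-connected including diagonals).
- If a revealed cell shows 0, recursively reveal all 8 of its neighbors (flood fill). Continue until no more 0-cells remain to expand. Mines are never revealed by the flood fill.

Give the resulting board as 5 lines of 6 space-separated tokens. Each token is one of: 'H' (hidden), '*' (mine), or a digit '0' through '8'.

H H H H H H
H H H H H H
H H H H H H
H H H H 2 H
H H H H H H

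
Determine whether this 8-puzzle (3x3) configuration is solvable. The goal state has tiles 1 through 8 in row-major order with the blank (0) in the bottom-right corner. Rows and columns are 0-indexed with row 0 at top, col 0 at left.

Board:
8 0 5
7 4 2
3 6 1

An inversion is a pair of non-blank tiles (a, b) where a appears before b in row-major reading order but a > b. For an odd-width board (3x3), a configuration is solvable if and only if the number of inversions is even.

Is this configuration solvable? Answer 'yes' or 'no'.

Answer: yes

Derivation:
Inversions (pairs i<j in row-major order where tile[i] > tile[j] > 0): 22
22 is even, so the puzzle is solvable.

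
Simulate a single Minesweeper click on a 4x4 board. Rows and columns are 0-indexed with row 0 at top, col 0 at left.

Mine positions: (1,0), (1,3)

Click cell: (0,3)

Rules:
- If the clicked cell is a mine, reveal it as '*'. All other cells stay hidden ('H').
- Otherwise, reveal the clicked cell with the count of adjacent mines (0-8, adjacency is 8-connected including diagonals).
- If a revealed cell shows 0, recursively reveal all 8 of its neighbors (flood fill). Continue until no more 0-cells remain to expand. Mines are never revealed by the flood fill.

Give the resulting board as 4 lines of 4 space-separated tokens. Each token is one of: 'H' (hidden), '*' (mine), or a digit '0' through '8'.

H H H 1
H H H H
H H H H
H H H H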